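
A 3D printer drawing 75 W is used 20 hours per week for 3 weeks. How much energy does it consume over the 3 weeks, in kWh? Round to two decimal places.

Runtime = 20 h/week × 3 weeks = 60 h
Energy = 0.075 kW × 60 h = 4.5 kWh

4.50 kWh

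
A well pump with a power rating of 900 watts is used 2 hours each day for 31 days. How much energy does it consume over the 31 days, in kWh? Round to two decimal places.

55.80 kWh

Runtime = 2 h/day × 31 days = 62 h
Energy = 0.9 kW × 62 h = 55.8 kWh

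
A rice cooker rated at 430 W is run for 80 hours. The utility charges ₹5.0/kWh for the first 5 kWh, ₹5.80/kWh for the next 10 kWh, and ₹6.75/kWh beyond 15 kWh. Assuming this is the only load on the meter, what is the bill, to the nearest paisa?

₹213.95

Energy = 0.43 kW × 80 h = 34.4 kWh
Tier 1 (0–5 kWh): 5 × ₹5.0 = ₹25
Tier 2 (5–15 kWh): 10 × ₹5.80 = ₹58
Above 15 kWh: 19.4 × ₹6.75 = ₹130.95
Bill = ₹213.95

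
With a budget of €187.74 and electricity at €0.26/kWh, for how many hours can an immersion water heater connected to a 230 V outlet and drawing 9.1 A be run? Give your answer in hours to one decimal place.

345.0 h

Power = 9.1 A × 230 V = 2093 W = 2.093 kW
Energy available = €187.74 ÷ €0.26/kWh = 722.0769 kWh
Hours = 722.0769 kWh ÷ 2.093 kW = 345.0 h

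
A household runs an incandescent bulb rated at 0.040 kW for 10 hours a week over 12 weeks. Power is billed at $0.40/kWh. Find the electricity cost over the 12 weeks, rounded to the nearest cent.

Runtime = 10 h/week × 12 weeks = 120 h
Energy = 0.04 kW × 120 h = 4.8 kWh
Cost = 4.8 kWh × $0.40/kWh = $1.92

$1.92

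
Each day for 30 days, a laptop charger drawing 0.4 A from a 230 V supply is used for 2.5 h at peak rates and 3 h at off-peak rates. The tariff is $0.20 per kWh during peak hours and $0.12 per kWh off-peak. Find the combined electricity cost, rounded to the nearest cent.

Power = 0.4 A × 230 V = 92 W = 0.092 kW
Peak energy = 0.092 kW × 2.5 h × 30 = 6.9 kWh
Off-peak energy = 0.092 kW × 3 h × 30 = 8.28 kWh
Cost = 6.9 × $0.20 + 8.28 × $0.12 = $1.38 + $0.9936 = $2.37

$2.37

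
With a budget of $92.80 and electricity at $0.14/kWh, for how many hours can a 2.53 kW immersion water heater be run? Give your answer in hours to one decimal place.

Energy available = $92.80 ÷ $0.14/kWh = 662.8571 kWh
Hours = 662.8571 kWh ÷ 2.53 kW = 262.0 h

262.0 h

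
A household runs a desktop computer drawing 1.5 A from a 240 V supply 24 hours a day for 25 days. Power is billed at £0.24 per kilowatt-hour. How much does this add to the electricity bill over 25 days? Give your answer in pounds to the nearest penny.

Power = 1.5 A × 240 V = 360 W = 0.36 kW
Runtime = 24 h × 25 = 600 h
Energy = 0.36 kW × 600 h = 216 kWh
Cost = 216 kWh × £0.24/kWh = £51.84

£51.84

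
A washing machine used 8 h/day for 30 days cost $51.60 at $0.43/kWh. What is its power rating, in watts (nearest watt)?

500 W

Energy = $51.60 ÷ $0.43/kWh = 120 kWh
Runtime = 8 h/day × 30 days = 240 h
Power = 120 kWh ÷ 240 h = 0.5 kW = 500 W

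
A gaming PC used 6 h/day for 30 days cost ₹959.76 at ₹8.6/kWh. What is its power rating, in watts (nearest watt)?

Energy = ₹959.76 ÷ ₹8.6/kWh = 111.6 kWh
Runtime = 6 h/day × 30 days = 180 h
Power = 111.6 kWh ÷ 180 h = 0.62 kW = 620 W

620 W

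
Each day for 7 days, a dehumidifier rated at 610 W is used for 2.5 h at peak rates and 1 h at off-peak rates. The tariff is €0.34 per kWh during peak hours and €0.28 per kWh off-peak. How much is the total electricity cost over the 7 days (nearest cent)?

€4.83

Peak energy = 0.61 kW × 2.5 h × 7 = 10.675 kWh
Off-peak energy = 0.61 kW × 1 h × 7 = 4.27 kWh
Cost = 10.675 × €0.34 + 4.27 × €0.28 = €3.6295 + €1.1956 = €4.83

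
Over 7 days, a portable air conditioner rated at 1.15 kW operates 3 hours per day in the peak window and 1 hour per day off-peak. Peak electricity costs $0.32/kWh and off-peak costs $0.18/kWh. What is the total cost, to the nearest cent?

Peak energy = 1.15 kW × 3 h × 7 = 24.15 kWh
Off-peak energy = 1.15 kW × 1 h × 7 = 8.05 kWh
Cost = 24.15 × $0.32 + 8.05 × $0.18 = $7.728 + $1.449 = $9.18

$9.18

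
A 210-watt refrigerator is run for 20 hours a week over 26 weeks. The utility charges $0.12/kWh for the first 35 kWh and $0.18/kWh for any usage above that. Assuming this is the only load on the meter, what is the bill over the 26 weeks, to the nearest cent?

Runtime = 20 h/week × 26 weeks = 520 h
Energy = 0.21 kW × 520 h = 109.2 kWh
Tier 1 (0–35 kWh): 35 × $0.12 = $4.2
Above 35 kWh: 74.2 × $0.18 = $13.356
Bill = $17.56

$17.56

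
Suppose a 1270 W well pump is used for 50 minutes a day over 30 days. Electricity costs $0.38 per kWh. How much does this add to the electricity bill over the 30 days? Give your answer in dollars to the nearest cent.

$12.07

Runtime = 50 min × 30 = 1500 min = 25 h
Energy = 1.27 kW × 25 h = 31.75 kWh
Cost = 31.75 kWh × $0.38/kWh = $12.07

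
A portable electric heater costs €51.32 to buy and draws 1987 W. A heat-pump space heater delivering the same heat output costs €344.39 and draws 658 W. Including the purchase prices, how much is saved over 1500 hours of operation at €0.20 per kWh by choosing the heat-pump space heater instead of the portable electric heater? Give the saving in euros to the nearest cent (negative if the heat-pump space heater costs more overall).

portable electric heater: €51.32 + (1987/1000) kW × 1500 h × €0.20 = €51.32 + €596.1 = €647.42
heat-pump space heater: €344.39 + (658/1000) kW × 1500 h × €0.20 = €344.39 + €197.4 = €541.79
Saving = €647.42 − €541.79 = €105.63

€105.63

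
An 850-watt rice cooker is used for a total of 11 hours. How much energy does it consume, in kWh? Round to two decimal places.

Energy = 0.85 kW × 11 h = 9.35 kWh

9.35 kWh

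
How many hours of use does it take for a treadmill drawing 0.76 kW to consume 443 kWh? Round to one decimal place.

Hours = 443 kWh ÷ 0.76 kW = 582.9 h

582.9 h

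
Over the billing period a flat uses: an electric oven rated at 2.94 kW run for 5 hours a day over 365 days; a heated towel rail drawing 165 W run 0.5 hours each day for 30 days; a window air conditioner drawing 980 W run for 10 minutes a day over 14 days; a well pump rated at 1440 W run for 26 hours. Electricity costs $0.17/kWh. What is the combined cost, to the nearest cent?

$919.31

electric oven: Runtime = 5 h/day × 365 days = 1825 h
electric oven: 2.94 kW × 1825 h = 5365.5 kWh
heated towel rail: Runtime = 0.5 h/day × 30 days = 15 h
heated towel rail: 0.165 kW × 15 h = 2.475 kWh
window air conditioner: Runtime = 10 min × 14 = 140 min = 2.333333… h
window air conditioner: 0.98 kW × 2.333333… h = 2.286666… kWh
well pump: 1.44 kW × 26 h = 37.44 kWh
Total energy = 5407.701666… kWh
Cost = 5407.701666… × $0.17 = $919.31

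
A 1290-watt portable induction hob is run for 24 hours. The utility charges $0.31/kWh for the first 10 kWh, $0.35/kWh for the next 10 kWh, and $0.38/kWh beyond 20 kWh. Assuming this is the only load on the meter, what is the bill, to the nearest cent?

$10.76

Energy = 1.29 kW × 24 h = 30.96 kWh
Tier 1 (0–10 kWh): 10 × $0.31 = $3.1
Tier 2 (10–20 kWh): 10 × $0.35 = $3.5
Above 20 kWh: 10.96 × $0.38 = $4.1648
Bill = $10.76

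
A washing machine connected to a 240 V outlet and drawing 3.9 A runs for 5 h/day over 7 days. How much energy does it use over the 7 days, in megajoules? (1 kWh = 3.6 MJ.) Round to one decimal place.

117.9 MJ

Power = 3.9 A × 240 V = 936 W = 0.936 kW
Runtime = 5 h/day × 7 days = 35 h
Energy = 0.936 kW × 35 h = 32.76 kWh
= 32.76 × 3.6 MJ = 117.9 MJ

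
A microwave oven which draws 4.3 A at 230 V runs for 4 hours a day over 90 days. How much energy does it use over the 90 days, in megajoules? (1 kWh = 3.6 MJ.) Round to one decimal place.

Power = 4.3 A × 230 V = 989 W = 0.989 kW
Runtime = 4 h/day × 90 days = 360 h
Energy = 0.989 kW × 360 h = 356.04 kWh
= 356.04 × 3.6 MJ = 1281.7 MJ

1281.7 MJ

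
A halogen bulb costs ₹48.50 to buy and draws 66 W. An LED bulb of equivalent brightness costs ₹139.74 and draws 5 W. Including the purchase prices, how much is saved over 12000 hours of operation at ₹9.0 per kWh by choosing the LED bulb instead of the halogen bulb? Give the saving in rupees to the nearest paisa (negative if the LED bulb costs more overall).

₹6496.76

halogen bulb: ₹48.50 + (66/1000) kW × 12000 h × ₹9.0 = ₹48.50 + ₹7128 = ₹7176.5
LED bulb: ₹139.74 + (5/1000) kW × 12000 h × ₹9.0 = ₹139.74 + ₹540 = ₹679.74
Saving = ₹7176.5 − ₹679.74 = ₹6496.76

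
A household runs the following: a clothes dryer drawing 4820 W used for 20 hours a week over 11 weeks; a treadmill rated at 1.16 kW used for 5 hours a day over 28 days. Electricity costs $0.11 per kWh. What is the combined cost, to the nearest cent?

clothes dryer: Runtime = 20 h/week × 11 weeks = 220 h
clothes dryer: 4.82 kW × 220 h = 1060.4 kWh
treadmill: Runtime = 5 h/day × 28 days = 140 h
treadmill: 1.16 kW × 140 h = 162.4 kWh
Total energy = 1222.8 kWh
Cost = 1222.8 × $0.11 = $134.51

$134.51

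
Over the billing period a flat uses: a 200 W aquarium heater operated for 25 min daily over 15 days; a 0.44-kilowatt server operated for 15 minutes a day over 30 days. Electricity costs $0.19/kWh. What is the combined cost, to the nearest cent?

aquarium heater: Runtime = 25 min × 15 = 375 min = 6.25 h
aquarium heater: 0.2 kW × 6.25 h = 1.25 kWh
server: Runtime = 15 min × 30 = 450 min = 7.5 h
server: 0.44 kW × 7.5 h = 3.3 kWh
Total energy = 4.55 kWh
Cost = 4.55 × $0.19 = $0.86

$0.86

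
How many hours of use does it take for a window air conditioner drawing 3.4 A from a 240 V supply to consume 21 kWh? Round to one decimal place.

25.7 h

Power = 3.4 A × 240 V = 816 W = 0.816 kW
Hours = 21 kWh ÷ 0.816 kW = 25.7 h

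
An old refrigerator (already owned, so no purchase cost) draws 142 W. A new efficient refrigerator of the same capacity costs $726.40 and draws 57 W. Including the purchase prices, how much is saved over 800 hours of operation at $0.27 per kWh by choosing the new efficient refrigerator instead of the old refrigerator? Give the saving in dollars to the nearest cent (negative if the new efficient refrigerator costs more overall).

old refrigerator: $0.00 + (142/1000) kW × 800 h × $0.27 = $0.00 + $30.672 = $30.672
new efficient refrigerator: $726.40 + (57/1000) kW × 800 h × $0.27 = $726.40 + $12.312 = $738.712
Saving = $30.672 − $738.712 = −$708.04

-$708.04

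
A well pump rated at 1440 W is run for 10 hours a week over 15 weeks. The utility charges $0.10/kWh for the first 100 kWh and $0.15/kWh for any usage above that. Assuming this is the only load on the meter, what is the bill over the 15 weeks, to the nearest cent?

Runtime = 10 h/week × 15 weeks = 150 h
Energy = 1.44 kW × 150 h = 216 kWh
Tier 1 (0–100 kWh): 100 × $0.10 = $10
Above 100 kWh: 116 × $0.15 = $17.4
Bill = $27.40

$27.40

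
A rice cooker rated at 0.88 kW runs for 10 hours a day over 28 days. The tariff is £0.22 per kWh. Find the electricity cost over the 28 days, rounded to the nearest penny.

Runtime = 10 h/day × 28 days = 280 h
Energy = 0.88 kW × 280 h = 246.4 kWh
Cost = 246.4 kWh × £0.22/kWh = £54.21

£54.21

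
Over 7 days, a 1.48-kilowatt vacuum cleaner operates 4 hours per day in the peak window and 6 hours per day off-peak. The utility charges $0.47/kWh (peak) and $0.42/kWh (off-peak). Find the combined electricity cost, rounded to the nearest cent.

$45.58

Peak energy = 1.48 kW × 4 h × 7 = 41.44 kWh
Off-peak energy = 1.48 kW × 6 h × 7 = 62.16 kWh
Cost = 41.44 × $0.47 + 62.16 × $0.42 = $19.4768 + $26.1072 = $45.58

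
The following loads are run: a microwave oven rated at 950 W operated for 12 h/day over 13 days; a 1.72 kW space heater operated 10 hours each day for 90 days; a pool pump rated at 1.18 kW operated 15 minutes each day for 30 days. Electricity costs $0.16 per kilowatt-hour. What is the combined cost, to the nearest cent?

microwave oven: Runtime = 12 h/day × 13 days = 156 h
microwave oven: 0.95 kW × 156 h = 148.2 kWh
space heater: Runtime = 10 h/day × 90 days = 900 h
space heater: 1.72 kW × 900 h = 1548 kWh
pool pump: Runtime = 15 min × 30 = 450 min = 7.5 h
pool pump: 1.18 kW × 7.5 h = 8.85 kWh
Total energy = 1705.05 kWh
Cost = 1705.05 × $0.16 = $272.81

$272.81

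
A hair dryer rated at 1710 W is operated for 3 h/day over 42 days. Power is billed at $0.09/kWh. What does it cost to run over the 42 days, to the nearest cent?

$19.39

Runtime = 3 h/day × 42 days = 126 h
Energy = 1.71 kW × 126 h = 215.46 kWh
Cost = 215.46 kWh × $0.09/kWh = $19.39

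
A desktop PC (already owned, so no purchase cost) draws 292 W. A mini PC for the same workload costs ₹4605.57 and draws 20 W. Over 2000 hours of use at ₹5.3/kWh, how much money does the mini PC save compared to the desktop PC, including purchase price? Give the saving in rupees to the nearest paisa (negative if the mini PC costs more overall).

-₹1722.37

desktop PC: ₹0.00 + (292/1000) kW × 2000 h × ₹5.3 = ₹0.00 + ₹3095.2 = ₹3095.2
mini PC: ₹4605.57 + (20/1000) kW × 2000 h × ₹5.3 = ₹4605.57 + ₹212 = ₹4817.57
Saving = ₹3095.2 − ₹4817.57 = −₹1722.37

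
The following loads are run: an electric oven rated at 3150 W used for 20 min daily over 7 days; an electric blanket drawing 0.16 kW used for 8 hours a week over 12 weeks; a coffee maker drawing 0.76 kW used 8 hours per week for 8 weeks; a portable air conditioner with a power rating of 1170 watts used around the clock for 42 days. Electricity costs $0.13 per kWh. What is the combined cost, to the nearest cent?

$162.59

electric oven: Runtime = 20 min × 7 = 140 min = 2.333333… h
electric oven: 3.15 kW × 2.333333… h = 7.35 kWh
electric blanket: Runtime = 8 h/week × 12 weeks = 96 h
electric blanket: 0.16 kW × 96 h = 15.36 kWh
coffee maker: Runtime = 8 h/week × 8 weeks = 64 h
coffee maker: 0.76 kW × 64 h = 48.64 kWh
portable air conditioner: Runtime = 24 h × 42 = 1008 h
portable air conditioner: 1.17 kW × 1008 h = 1179.36 kWh
Total energy = 1250.71 kWh
Cost = 1250.71 × $0.13 = $162.59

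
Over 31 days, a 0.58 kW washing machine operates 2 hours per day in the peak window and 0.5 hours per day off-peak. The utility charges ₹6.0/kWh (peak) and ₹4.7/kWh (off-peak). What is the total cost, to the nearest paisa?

Peak energy = 0.58 kW × 2 h × 31 = 35.96 kWh
Off-peak energy = 0.58 kW × 0.5 h × 31 = 8.99 kWh
Cost = 35.96 × ₹6.0 + 8.99 × ₹4.7 = ₹215.76 + ₹42.253 = ₹258.01

₹258.01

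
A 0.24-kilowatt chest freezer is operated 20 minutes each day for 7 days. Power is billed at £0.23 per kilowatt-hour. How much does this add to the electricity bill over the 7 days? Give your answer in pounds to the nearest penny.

Runtime = 20 min × 7 = 140 min = 2.333333… h
Energy = 0.24 kW × 2.333333… h = 0.56 kWh
Cost = 0.56 kWh × £0.23/kWh = £0.13

£0.13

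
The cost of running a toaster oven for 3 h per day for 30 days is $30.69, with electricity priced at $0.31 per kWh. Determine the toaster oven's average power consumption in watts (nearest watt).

1100 W

Energy = $30.69 ÷ $0.31/kWh = 99 kWh
Runtime = 3 h/day × 30 days = 90 h
Power = 99 kWh ÷ 90 h = 1.1 kW = 1100 W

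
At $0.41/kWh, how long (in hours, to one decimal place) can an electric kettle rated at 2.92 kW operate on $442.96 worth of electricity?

Energy available = $442.96 ÷ $0.41/kWh = 1080.3902 kWh
Hours = 1080.3902 kWh ÷ 2.92 kW = 370.0 h

370.0 h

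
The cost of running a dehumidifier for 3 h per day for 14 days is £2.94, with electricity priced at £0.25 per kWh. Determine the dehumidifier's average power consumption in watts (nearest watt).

Energy = £2.94 ÷ £0.25/kWh = 11.76 kWh
Runtime = 3 h/day × 14 days = 42 h
Power = 11.76 kWh ÷ 42 h = 0.28 kW = 280 W

280 W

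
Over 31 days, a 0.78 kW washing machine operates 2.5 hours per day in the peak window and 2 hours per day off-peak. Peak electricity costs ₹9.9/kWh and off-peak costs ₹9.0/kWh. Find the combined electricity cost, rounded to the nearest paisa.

₹1033.70

Peak energy = 0.78 kW × 2.5 h × 31 = 60.45 kWh
Off-peak energy = 0.78 kW × 2 h × 31 = 48.36 kWh
Cost = 60.45 × ₹9.9 + 48.36 × ₹9.0 = ₹598.455 + ₹435.24 = ₹1033.70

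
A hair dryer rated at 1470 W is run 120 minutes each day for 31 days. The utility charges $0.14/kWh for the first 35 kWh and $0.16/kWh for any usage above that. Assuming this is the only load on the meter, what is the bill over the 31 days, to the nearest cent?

Runtime = 120 min × 31 = 3720 min = 62 h
Energy = 1.47 kW × 62 h = 91.14 kWh
Tier 1 (0–35 kWh): 35 × $0.14 = $4.9
Above 35 kWh: 56.14 × $0.16 = $8.9824
Bill = $13.88

$13.88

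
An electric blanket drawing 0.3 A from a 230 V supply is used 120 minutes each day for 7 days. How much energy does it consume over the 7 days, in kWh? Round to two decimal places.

0.97 kWh

Power = 0.3 A × 230 V = 69 W = 0.069 kW
Runtime = 120 min × 7 = 840 min = 14 h
Energy = 0.069 kW × 14 h = 0.966 kWh ≈ 0.97 kWh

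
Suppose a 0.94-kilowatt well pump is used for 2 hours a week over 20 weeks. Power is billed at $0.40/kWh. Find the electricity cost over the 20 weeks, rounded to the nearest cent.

$15.04

Runtime = 2 h/week × 20 weeks = 40 h
Energy = 0.94 kW × 40 h = 37.6 kWh
Cost = 37.6 kWh × $0.40/kWh = $15.04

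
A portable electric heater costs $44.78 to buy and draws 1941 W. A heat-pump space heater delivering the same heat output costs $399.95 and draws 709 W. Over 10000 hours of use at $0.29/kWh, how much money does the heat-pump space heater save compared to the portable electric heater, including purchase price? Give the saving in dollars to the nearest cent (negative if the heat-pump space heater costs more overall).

$3217.63

portable electric heater: $44.78 + (1941/1000) kW × 10000 h × $0.29 = $44.78 + $5628.9 = $5673.68
heat-pump space heater: $399.95 + (709/1000) kW × 10000 h × $0.29 = $399.95 + $2056.1 = $2456.05
Saving = $5673.68 − $2456.05 = $3217.63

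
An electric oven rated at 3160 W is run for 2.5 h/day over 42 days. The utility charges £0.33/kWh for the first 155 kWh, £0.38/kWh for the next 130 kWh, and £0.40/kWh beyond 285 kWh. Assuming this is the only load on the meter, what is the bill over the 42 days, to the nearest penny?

Runtime = 2.5 h/day × 42 days = 105 h
Energy = 3.16 kW × 105 h = 331.8 kWh
Tier 1 (0–155 kWh): 155 × £0.33 = £51.15
Tier 2 (155–285 kWh): 130 × £0.38 = £49.4
Above 285 kWh: 46.8 × £0.40 = £18.72
Bill = £119.27

£119.27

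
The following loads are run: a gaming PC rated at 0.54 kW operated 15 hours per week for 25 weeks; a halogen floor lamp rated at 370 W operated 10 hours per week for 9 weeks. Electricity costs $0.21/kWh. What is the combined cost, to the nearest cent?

$49.52

gaming PC: Runtime = 15 h/week × 25 weeks = 375 h
gaming PC: 0.54 kW × 375 h = 202.5 kWh
halogen floor lamp: Runtime = 10 h/week × 9 weeks = 90 h
halogen floor lamp: 0.37 kW × 90 h = 33.3 kWh
Total energy = 235.8 kWh
Cost = 235.8 × $0.21 = $49.52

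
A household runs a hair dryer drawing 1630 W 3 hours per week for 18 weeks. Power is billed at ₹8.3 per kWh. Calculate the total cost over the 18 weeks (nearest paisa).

₹730.57

Runtime = 3 h/week × 18 weeks = 54 h
Energy = 1.63 kW × 54 h = 88.02 kWh
Cost = 88.02 kWh × ₹8.3/kWh = ₹730.57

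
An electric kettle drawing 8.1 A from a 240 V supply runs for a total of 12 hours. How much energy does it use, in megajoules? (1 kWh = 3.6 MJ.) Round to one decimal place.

Power = 8.1 A × 240 V = 1944 W = 1.944 kW
Energy = 1.944 kW × 12 h = 23.328 kWh
= 23.328 × 3.6 MJ = 84.0 MJ

84.0 MJ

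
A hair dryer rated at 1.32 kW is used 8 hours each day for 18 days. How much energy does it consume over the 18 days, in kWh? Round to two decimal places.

190.08 kWh

Runtime = 8 h/day × 18 days = 144 h
Energy = 1.32 kW × 144 h = 190.08 kWh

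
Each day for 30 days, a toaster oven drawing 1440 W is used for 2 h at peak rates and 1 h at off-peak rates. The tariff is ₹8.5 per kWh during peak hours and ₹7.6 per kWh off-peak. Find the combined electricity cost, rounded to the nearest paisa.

₹1062.72

Peak energy = 1.44 kW × 2 h × 30 = 86.4 kWh
Off-peak energy = 1.44 kW × 1 h × 30 = 43.2 kWh
Cost = 86.4 × ₹8.5 + 43.2 × ₹7.6 = ₹734.4 + ₹328.32 = ₹1062.72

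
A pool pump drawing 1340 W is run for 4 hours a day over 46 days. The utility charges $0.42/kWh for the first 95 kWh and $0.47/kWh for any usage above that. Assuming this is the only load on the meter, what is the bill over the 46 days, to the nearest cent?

Runtime = 4 h/day × 46 days = 184 h
Energy = 1.34 kW × 184 h = 246.56 kWh
Tier 1 (0–95 kWh): 95 × $0.42 = $39.9
Above 95 kWh: 151.56 × $0.47 = $71.2332
Bill = $111.13

$111.13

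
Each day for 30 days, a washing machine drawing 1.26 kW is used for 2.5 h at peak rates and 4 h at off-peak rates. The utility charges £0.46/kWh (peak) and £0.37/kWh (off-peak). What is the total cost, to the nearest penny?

Peak energy = 1.26 kW × 2.5 h × 30 = 94.5 kWh
Off-peak energy = 1.26 kW × 4 h × 30 = 151.2 kWh
Cost = 94.5 × £0.46 + 151.2 × £0.37 = £43.47 + £55.944 = £99.41

£99.41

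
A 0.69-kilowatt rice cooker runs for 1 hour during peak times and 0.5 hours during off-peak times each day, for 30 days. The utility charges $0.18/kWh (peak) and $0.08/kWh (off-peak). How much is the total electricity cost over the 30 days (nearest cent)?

Peak energy = 0.69 kW × 1 h × 30 = 20.7 kWh
Off-peak energy = 0.69 kW × 0.5 h × 30 = 10.35 kWh
Cost = 20.7 × $0.18 + 10.35 × $0.08 = $3.726 + $0.828 = $4.55

$4.55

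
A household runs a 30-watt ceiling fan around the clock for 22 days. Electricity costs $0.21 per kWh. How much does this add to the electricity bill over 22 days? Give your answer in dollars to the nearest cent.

Runtime = 24 h × 22 = 528 h
Energy = 0.03 kW × 528 h = 15.84 kWh
Cost = 15.84 kWh × $0.21/kWh = $3.33

$3.33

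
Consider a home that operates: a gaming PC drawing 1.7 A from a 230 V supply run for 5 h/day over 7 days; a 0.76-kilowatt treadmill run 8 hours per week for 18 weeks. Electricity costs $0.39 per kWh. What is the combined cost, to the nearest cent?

$48.02

gaming PC: Power = 1.7 A × 230 V = 391 W = 0.391 kW
gaming PC: Runtime = 5 h/day × 7 days = 35 h
gaming PC: 0.391 kW × 35 h = 13.685 kWh
treadmill: Runtime = 8 h/week × 18 weeks = 144 h
treadmill: 0.76 kW × 144 h = 109.44 kWh
Total energy = 123.125 kWh
Cost = 123.125 × $0.39 = $48.02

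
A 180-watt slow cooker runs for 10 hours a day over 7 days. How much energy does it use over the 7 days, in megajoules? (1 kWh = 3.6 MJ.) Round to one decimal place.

45.4 MJ

Runtime = 10 h/day × 7 days = 70 h
Energy = 0.18 kW × 70 h = 12.6 kWh
= 12.6 × 3.6 MJ = 45.4 MJ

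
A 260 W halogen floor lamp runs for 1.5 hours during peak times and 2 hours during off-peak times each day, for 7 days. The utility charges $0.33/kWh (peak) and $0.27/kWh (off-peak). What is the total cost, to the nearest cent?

Peak energy = 0.26 kW × 1.5 h × 7 = 2.73 kWh
Off-peak energy = 0.26 kW × 2 h × 7 = 3.64 kWh
Cost = 2.73 × $0.33 + 3.64 × $0.27 = $0.9009 + $0.9828 = $1.88

$1.88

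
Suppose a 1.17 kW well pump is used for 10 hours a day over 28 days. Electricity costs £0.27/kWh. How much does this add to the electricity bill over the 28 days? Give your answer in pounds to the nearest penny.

Runtime = 10 h/day × 28 days = 280 h
Energy = 1.17 kW × 280 h = 327.6 kWh
Cost = 327.6 kWh × £0.27/kWh = £88.45

£88.45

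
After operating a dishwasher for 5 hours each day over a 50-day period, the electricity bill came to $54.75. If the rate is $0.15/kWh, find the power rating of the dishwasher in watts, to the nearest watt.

1460 W

Energy = $54.75 ÷ $0.15/kWh = 365 kWh
Runtime = 5 h/day × 50 days = 250 h
Power = 365 kWh ÷ 250 h = 1.46 kW = 1460 W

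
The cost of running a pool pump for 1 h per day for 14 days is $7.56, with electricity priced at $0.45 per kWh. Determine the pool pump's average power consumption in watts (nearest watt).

Energy = $7.56 ÷ $0.45/kWh = 16.8 kWh
Runtime = 1 h/day × 14 days = 14 h
Power = 16.8 kWh ÷ 14 h = 1.2 kW = 1200 W

1200 W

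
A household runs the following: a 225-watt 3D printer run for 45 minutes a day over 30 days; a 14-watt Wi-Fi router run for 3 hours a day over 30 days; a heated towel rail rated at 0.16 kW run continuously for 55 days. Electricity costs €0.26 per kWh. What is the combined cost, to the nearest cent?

€56.56

3D printer: Runtime = 45 min × 30 = 1350 min = 22.5 h
3D printer: 0.225 kW × 22.5 h = 5.0625 kWh
Wi-Fi router: Runtime = 3 h/day × 30 days = 90 h
Wi-Fi router: 0.014 kW × 90 h = 1.26 kWh
heated towel rail: Runtime = 24 h × 55 = 1320 h
heated towel rail: 0.16 kW × 1320 h = 211.2 kWh
Total energy = 217.5225 kWh
Cost = 217.5225 × €0.26 = €56.56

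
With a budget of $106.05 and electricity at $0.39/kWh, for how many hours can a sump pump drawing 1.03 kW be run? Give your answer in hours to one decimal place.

264.0 h

Energy available = $106.05 ÷ $0.39/kWh = 271.9231 kWh
Hours = 271.9231 kWh ÷ 1.03 kW = 264.0 h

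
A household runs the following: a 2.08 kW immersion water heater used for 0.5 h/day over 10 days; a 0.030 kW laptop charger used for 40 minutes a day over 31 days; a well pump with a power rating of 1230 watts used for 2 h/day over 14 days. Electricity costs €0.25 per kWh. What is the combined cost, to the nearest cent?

immersion water heater: Runtime = 0.5 h/day × 10 days = 5 h
immersion water heater: 2.08 kW × 5 h = 10.4 kWh
laptop charger: Runtime = 40 min × 31 = 1240 min = 20.666666… h
laptop charger: 0.03 kW × 20.666666… h = 0.62 kWh
well pump: Runtime = 2 h/day × 14 days = 28 h
well pump: 1.23 kW × 28 h = 34.44 kWh
Total energy = 45.46 kWh
Cost = 45.46 × €0.25 = €11.37

€11.37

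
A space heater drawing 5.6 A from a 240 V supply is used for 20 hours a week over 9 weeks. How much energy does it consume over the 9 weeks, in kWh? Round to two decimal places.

Power = 5.6 A × 240 V = 1344 W = 1.344 kW
Runtime = 20 h/week × 9 weeks = 180 h
Energy = 1.344 kW × 180 h = 241.92 kWh

241.92 kWh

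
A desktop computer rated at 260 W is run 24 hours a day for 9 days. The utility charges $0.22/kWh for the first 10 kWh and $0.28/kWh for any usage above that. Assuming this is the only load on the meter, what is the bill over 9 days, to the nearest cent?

$15.12

Runtime = 24 h × 9 = 216 h
Energy = 0.26 kW × 216 h = 56.16 kWh
Tier 1 (0–10 kWh): 10 × $0.22 = $2.2
Above 10 kWh: 46.16 × $0.28 = $12.9248
Bill = $15.12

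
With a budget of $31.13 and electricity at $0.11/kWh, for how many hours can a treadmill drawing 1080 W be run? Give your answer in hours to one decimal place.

Energy available = $31.13 ÷ $0.11/kWh = 283 kWh
Hours = 283 kWh ÷ 1.08 kW = 262.0 h

262.0 h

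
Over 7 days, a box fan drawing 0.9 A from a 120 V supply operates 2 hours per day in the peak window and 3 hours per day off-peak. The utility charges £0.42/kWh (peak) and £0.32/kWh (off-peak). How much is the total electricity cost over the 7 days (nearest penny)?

Power = 0.9 A × 120 V = 108 W = 0.108 kW
Peak energy = 0.108 kW × 2 h × 7 = 1.512 kWh
Off-peak energy = 0.108 kW × 3 h × 7 = 2.268 kWh
Cost = 1.512 × £0.42 + 2.268 × £0.32 = £0.63504 + £0.72576 = £1.36

£1.36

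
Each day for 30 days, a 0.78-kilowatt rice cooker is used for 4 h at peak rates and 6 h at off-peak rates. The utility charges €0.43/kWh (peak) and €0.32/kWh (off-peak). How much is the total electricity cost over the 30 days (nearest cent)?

€85.18

Peak energy = 0.78 kW × 4 h × 30 = 93.6 kWh
Off-peak energy = 0.78 kW × 6 h × 30 = 140.4 kWh
Cost = 93.6 × €0.43 + 140.4 × €0.32 = €40.248 + €44.928 = €85.18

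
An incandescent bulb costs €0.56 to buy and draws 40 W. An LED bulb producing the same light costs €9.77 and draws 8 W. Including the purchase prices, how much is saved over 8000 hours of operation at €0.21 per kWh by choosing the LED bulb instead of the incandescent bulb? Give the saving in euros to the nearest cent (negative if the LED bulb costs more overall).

€44.55

incandescent bulb: €0.56 + (40/1000) kW × 8000 h × €0.21 = €0.56 + €67.2 = €67.76
LED bulb: €9.77 + (8/1000) kW × 8000 h × €0.21 = €9.77 + €13.44 = €23.21
Saving = €67.76 − €23.21 = €44.55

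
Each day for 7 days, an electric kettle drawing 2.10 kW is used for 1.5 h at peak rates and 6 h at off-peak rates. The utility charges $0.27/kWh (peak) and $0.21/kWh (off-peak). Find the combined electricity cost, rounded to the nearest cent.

Peak energy = 2.1 kW × 1.5 h × 7 = 22.05 kWh
Off-peak energy = 2.1 kW × 6 h × 7 = 88.2 kWh
Cost = 22.05 × $0.27 + 88.2 × $0.21 = $5.9535 + $18.522 = $24.48

$24.48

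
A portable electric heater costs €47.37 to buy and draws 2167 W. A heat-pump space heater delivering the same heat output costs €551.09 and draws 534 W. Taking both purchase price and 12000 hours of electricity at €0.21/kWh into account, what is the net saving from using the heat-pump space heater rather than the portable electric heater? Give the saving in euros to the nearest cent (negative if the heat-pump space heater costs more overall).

portable electric heater: €47.37 + (2167/1000) kW × 12000 h × €0.21 = €47.37 + €5460.84 = €5508.21
heat-pump space heater: €551.09 + (534/1000) kW × 12000 h × €0.21 = €551.09 + €1345.68 = €1896.77
Saving = €5508.21 − €1896.77 = €3611.44

€3611.44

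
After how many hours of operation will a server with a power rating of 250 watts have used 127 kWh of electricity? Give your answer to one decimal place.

508.0 h

Hours = 127 kWh ÷ 0.25 kW = 508.0 h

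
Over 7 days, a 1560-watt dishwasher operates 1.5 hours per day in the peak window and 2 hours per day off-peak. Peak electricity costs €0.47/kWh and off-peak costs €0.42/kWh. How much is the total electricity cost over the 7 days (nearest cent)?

€16.87

Peak energy = 1.56 kW × 1.5 h × 7 = 16.38 kWh
Off-peak energy = 1.56 kW × 2 h × 7 = 21.84 kWh
Cost = 16.38 × €0.47 + 21.84 × €0.42 = €7.6986 + €9.1728 = €16.87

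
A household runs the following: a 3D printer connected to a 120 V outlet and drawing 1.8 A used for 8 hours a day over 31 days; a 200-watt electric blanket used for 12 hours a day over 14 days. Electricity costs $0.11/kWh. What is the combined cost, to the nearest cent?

3D printer: Power = 1.8 A × 120 V = 216 W = 0.216 kW
3D printer: Runtime = 8 h/day × 31 days = 248 h
3D printer: 0.216 kW × 248 h = 53.568 kWh
electric blanket: Runtime = 12 h/day × 14 days = 168 h
electric blanket: 0.2 kW × 168 h = 33.6 kWh
Total energy = 87.168 kWh
Cost = 87.168 × $0.11 = $9.59

$9.59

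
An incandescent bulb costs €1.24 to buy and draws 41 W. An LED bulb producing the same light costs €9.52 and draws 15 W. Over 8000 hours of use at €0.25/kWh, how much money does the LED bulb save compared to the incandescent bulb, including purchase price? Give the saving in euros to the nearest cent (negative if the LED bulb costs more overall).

incandescent bulb: €1.24 + (41/1000) kW × 8000 h × €0.25 = €1.24 + €82 = €83.24
LED bulb: €9.52 + (15/1000) kW × 8000 h × €0.25 = €9.52 + €30 = €39.52
Saving = €83.24 − €39.52 = €43.72

€43.72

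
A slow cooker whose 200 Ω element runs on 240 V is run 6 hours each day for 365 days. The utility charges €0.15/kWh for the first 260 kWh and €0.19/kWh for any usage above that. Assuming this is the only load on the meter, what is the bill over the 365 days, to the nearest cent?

€109.44

Power = V²/R = 240²/200 = 288 W = 0.288 kW
Runtime = 6 h/day × 365 days = 2190 h
Energy = 0.288 kW × 2190 h = 630.72 kWh
Tier 1 (0–260 kWh): 260 × €0.15 = €39
Above 260 kWh: 370.72 × €0.19 = €70.4368
Bill = €109.44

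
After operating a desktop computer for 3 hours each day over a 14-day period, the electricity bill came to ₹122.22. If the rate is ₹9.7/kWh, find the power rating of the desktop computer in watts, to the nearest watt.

300 W

Energy = ₹122.22 ÷ ₹9.7/kWh = 12.6 kWh
Runtime = 3 h/day × 14 days = 42 h
Power = 12.6 kWh ÷ 42 h = 0.3 kW = 300 W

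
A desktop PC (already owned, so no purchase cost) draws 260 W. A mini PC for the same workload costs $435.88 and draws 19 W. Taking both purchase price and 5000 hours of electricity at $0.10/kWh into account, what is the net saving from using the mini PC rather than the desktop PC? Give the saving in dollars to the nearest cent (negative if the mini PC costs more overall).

desktop PC: $0.00 + (260/1000) kW × 5000 h × $0.10 = $0.00 + $130 = $130
mini PC: $435.88 + (19/1000) kW × 5000 h × $0.10 = $435.88 + $9.5 = $445.38
Saving = $130 − $445.38 = −$315.38

-$315.38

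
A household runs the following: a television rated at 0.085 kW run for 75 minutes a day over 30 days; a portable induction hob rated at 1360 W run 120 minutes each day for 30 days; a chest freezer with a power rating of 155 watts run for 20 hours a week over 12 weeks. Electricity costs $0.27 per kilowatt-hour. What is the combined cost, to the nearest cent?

$32.94

television: Runtime = 75 min × 30 = 2250 min = 37.5 h
television: 0.085 kW × 37.5 h = 3.1875 kWh
portable induction hob: Runtime = 120 min × 30 = 3600 min = 60 h
portable induction hob: 1.36 kW × 60 h = 81.6 kWh
chest freezer: Runtime = 20 h/week × 12 weeks = 240 h
chest freezer: 0.155 kW × 240 h = 37.2 kWh
Total energy = 121.9875 kWh
Cost = 121.9875 × $0.27 = $32.94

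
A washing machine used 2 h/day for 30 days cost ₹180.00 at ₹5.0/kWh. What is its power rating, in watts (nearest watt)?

Energy = ₹180.00 ÷ ₹5.0/kWh = 36 kWh
Runtime = 2 h/day × 30 days = 60 h
Power = 36 kWh ÷ 60 h = 0.6 kW = 600 W

600 W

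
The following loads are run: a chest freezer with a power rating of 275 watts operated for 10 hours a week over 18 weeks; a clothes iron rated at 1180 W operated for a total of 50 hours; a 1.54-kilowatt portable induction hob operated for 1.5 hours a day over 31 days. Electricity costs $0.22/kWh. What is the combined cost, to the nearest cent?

$39.62

chest freezer: Runtime = 10 h/week × 18 weeks = 180 h
chest freezer: 0.275 kW × 180 h = 49.5 kWh
clothes iron: 1.18 kW × 50 h = 59 kWh
portable induction hob: Runtime = 1.5 h/day × 31 days = 46.5 h
portable induction hob: 1.54 kW × 46.5 h = 71.61 kWh
Total energy = 180.11 kWh
Cost = 180.11 × $0.22 = $39.62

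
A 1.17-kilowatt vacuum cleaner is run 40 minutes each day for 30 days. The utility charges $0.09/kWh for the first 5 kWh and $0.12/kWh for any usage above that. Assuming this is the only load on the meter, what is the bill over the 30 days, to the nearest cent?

Runtime = 40 min × 30 = 1200 min = 20 h
Energy = 1.17 kW × 20 h = 23.4 kWh
Tier 1 (0–5 kWh): 5 × $0.09 = $0.45
Above 5 kWh: 18.4 × $0.12 = $2.208
Bill = $2.66

$2.66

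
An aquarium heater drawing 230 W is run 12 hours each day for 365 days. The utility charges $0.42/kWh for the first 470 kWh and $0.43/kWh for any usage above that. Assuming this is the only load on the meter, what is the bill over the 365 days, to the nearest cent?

Runtime = 12 h/day × 365 days = 4380 h
Energy = 0.23 kW × 4380 h = 1007.4 kWh
Tier 1 (0–470 kWh): 470 × $0.42 = $197.4
Above 470 kWh: 537.4 × $0.43 = $231.082
Bill = $428.48

$428.48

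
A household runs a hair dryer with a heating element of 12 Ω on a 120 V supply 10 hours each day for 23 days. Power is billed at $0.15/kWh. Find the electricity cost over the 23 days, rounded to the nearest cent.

$41.40

Power = V²/R = 120²/12 = 1200 W = 1.2 kW
Runtime = 10 h/day × 23 days = 230 h
Energy = 1.2 kW × 230 h = 276 kWh
Cost = 276 kWh × $0.15/kWh = $41.40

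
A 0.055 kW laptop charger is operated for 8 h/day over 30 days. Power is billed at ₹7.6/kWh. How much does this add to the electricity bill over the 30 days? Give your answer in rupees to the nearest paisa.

Runtime = 8 h/day × 30 days = 240 h
Energy = 0.055 kW × 240 h = 13.2 kWh
Cost = 13.2 kWh × ₹7.6/kWh = ₹100.32

₹100.32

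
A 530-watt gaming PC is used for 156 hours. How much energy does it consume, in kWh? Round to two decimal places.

82.68 kWh

Energy = 0.53 kW × 156 h = 82.68 kWh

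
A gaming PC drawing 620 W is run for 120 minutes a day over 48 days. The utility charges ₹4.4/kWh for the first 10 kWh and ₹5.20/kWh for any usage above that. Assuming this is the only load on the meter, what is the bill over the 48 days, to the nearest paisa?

Runtime = 120 min × 48 = 5760 min = 96 h
Energy = 0.62 kW × 96 h = 59.52 kWh
Tier 1 (0–10 kWh): 10 × ₹4.4 = ₹44
Above 10 kWh: 49.52 × ₹5.20 = ₹257.504
Bill = ₹301.50

₹301.50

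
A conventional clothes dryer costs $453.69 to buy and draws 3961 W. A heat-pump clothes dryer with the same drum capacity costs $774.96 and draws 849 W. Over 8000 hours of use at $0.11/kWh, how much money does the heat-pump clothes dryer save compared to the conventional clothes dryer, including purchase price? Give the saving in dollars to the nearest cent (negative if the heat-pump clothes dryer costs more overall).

$2417.29

conventional clothes dryer: $453.69 + (3961/1000) kW × 8000 h × $0.11 = $453.69 + $3485.68 = $3939.37
heat-pump clothes dryer: $774.96 + (849/1000) kW × 8000 h × $0.11 = $774.96 + $747.12 = $1522.08
Saving = $3939.37 − $1522.08 = $2417.29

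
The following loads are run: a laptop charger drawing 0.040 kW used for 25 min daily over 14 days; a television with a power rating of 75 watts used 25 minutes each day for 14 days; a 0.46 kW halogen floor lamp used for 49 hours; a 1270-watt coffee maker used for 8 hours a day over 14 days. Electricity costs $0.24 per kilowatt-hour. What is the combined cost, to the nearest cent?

$39.71

laptop charger: Runtime = 25 min × 14 = 350 min = 5.833333… h
laptop charger: 0.04 kW × 5.833333… h = 0.233333… kWh
television: Runtime = 25 min × 14 = 350 min = 5.833333… h
television: 0.075 kW × 5.833333… h = 0.4375 kWh
halogen floor lamp: 0.46 kW × 49 h = 22.54 kWh
coffee maker: Runtime = 8 h/day × 14 days = 112 h
coffee maker: 1.27 kW × 112 h = 142.24 kWh
Total energy = 165.450833… kWh
Cost = 165.450833… × $0.24 = $39.71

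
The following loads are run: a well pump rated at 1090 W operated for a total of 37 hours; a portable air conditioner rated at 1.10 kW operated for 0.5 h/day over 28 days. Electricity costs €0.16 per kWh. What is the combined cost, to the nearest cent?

€8.92

well pump: 1.09 kW × 37 h = 40.33 kWh
portable air conditioner: Runtime = 0.5 h/day × 28 days = 14 h
portable air conditioner: 1.1 kW × 14 h = 15.4 kWh
Total energy = 55.73 kWh
Cost = 55.73 × €0.16 = €8.92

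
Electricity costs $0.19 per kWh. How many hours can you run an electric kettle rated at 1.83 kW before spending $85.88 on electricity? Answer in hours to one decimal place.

247.0 h

Energy available = $85.88 ÷ $0.19/kWh = 452 kWh
Hours = 452 kWh ÷ 1.83 kW = 247.0 h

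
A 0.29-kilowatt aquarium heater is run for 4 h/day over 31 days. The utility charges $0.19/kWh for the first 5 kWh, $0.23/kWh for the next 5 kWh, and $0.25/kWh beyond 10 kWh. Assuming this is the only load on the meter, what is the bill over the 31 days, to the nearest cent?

Runtime = 4 h/day × 31 days = 124 h
Energy = 0.29 kW × 124 h = 35.96 kWh
Tier 1 (0–5 kWh): 5 × $0.19 = $0.95
Tier 2 (5–10 kWh): 5 × $0.23 = $1.15
Above 10 kWh: 25.96 × $0.25 = $6.49
Bill = $8.59

$8.59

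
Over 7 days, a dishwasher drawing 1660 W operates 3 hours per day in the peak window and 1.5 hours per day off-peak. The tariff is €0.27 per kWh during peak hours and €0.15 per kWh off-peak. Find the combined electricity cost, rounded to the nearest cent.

€12.03

Peak energy = 1.66 kW × 3 h × 7 = 34.86 kWh
Off-peak energy = 1.66 kW × 1.5 h × 7 = 17.43 kWh
Cost = 34.86 × €0.27 + 17.43 × €0.15 = €9.4122 + €2.6145 = €12.03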